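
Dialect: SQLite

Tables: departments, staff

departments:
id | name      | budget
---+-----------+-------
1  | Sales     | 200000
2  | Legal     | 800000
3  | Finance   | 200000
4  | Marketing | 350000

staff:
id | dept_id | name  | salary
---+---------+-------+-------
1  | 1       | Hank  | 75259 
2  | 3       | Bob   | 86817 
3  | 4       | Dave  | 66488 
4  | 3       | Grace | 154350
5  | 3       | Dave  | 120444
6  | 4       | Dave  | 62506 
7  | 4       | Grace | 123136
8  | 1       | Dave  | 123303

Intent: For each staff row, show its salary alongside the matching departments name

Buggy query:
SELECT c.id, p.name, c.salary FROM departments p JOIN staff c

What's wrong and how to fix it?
Bug: JOIN with no ON clause produces a cartesian product; every staff row pairs with every departments row

Fix: Specify the join condition linking the foreign key to the parent id

Corrected query:
SELECT c.id, p.name, c.salary FROM departments p JOIN staff c ON c.dept_id = p.id

Result:
id | name      | salary
---+-----------+-------
1  | Sales     | 75259 
2  | Finance   | 86817 
3  | Marketing | 66488 
4  | Finance   | 154350
5  | Finance   | 120444
6  | Marketing | 62506 
7  | Marketing | 123136
8  | Sales     | 123303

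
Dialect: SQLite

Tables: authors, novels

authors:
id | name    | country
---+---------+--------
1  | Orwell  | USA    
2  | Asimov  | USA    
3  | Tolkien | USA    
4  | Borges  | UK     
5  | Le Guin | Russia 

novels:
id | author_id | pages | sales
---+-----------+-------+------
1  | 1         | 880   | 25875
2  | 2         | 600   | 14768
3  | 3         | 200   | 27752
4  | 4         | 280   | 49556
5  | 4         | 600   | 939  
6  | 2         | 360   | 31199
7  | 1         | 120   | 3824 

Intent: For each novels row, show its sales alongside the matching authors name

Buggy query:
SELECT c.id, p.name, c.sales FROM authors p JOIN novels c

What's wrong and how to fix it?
Bug: Missing join condition: each novels row is matched to all authors rows instead of just its own

Fix: Add ON c.author_id = p.id to the JOIN

Corrected query:
SELECT c.id, p.name, c.sales FROM authors p JOIN novels c ON c.author_id = p.id

Result:
id | name    | sales
---+---------+------
1  | Orwell  | 25875
2  | Asimov  | 14768
3  | Tolkien | 27752
4  | Borges  | 49556
5  | Borges  | 939  
6  | Asimov  | 31199
7  | Orwell  | 3824 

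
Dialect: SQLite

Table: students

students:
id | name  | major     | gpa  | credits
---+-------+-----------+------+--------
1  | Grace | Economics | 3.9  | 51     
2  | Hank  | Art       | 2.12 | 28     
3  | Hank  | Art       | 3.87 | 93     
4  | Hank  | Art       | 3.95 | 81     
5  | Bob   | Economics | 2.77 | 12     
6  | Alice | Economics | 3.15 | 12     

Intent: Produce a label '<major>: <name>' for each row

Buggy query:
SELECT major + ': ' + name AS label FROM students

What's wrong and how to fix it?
Bug: '+' is numeric addition; on text columns SQLite converts them to 0 instead of concatenating

Fix: Use the || operator for string concatenation

Corrected query:
SELECT major || ': ' || name AS label FROM students

Result:
label           
----------------
Economics: Grace
Art: Hank       
Art: Hank       
Art: Hank       
Economics: Bob  
Economics: Alice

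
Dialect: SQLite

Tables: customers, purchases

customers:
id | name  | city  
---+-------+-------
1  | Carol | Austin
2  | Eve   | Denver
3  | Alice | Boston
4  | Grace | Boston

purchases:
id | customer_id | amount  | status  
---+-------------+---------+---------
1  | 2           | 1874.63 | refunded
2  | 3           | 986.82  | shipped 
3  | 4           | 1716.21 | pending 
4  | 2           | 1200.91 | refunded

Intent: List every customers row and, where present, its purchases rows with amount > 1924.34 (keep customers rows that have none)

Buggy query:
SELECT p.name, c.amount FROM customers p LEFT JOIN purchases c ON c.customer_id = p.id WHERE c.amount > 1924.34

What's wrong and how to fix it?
Bug: Filtering c.amount in WHERE discards the NULL rows produced by LEFT JOIN, turning it into an inner join

Fix: Move the right-table condition into the ON clause so unmatched parents are kept

Corrected query:
SELECT p.name, c.amount FROM customers p LEFT JOIN purchases c ON c.customer_id = p.id AND c.amount > 1924.34

Result:
name  | amount
------+-------
Carol | NULL  
Eve   | NULL  
Alice | NULL  
Grace | NULL  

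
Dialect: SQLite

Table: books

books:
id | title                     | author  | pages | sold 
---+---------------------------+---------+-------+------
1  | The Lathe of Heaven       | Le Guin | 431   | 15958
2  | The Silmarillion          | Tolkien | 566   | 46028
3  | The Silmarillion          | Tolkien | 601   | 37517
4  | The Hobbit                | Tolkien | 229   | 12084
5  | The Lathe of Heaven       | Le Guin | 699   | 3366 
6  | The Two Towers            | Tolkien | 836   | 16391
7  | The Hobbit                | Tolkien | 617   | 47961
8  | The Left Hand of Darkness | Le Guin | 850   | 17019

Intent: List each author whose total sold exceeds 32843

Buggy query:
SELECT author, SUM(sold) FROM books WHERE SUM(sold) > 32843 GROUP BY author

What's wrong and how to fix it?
Bug: WHERE runs before GROUP BY, so aggregates aren't available there

Fix: Use HAVING (which filters groups after aggregation) instead of WHERE

Corrected query:
SELECT author, SUM(sold) FROM books GROUP BY author HAVING SUM(sold) > 32843

Result:
author  | SUM(sold)
--------+----------
Le Guin | 36343    
Tolkien | 159981   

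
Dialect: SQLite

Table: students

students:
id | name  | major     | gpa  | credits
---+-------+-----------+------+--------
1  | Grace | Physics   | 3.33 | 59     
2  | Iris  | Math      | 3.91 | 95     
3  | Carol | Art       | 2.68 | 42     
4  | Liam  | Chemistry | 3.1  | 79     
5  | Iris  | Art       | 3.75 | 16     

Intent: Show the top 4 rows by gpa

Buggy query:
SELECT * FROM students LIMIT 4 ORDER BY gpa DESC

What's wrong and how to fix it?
Bug: ORDER BY cannot follow LIMIT; LIMIT is the final clause

Fix: Sort with ORDER BY, then apply LIMIT

Corrected query:
SELECT * FROM students ORDER BY gpa DESC LIMIT 4

Result:
id | name  | major     | gpa  | credits
---+-------+-----------+------+--------
2  | Iris  | Math      | 3.91 | 95     
5  | Iris  | Art       | 3.75 | 16     
1  | Grace | Physics   | 3.33 | 59     
4  | Liam  | Chemistry | 3.1  | 79     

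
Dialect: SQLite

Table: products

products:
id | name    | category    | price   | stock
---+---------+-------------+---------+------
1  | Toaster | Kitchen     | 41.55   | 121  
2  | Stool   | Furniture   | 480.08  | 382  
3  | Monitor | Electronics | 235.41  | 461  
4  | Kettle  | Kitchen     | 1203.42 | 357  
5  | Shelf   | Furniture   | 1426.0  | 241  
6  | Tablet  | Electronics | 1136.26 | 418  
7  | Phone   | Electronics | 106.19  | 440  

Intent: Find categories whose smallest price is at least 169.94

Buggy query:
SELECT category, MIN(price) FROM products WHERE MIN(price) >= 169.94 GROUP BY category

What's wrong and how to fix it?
Bug: Aggregates like MIN are computed per group after WHERE runs

Fix: Replace WHERE with HAVING after the GROUP BY

Corrected query:
SELECT category, MIN(price) FROM products GROUP BY category HAVING MIN(price) >= 169.94

Result:
category  | MIN(price)
----------+-----------
Furniture | 480.08    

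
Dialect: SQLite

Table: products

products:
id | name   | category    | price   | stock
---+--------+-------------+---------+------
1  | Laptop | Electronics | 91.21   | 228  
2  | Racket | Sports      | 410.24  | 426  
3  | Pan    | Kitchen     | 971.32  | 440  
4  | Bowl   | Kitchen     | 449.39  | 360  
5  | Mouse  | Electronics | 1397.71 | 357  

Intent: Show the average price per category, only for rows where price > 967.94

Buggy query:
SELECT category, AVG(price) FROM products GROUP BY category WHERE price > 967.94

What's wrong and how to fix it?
Bug: Row-level WHERE must come before GROUP BY in the clause order

Fix: Place WHERE between FROM and GROUP BY

Corrected query:
SELECT category, AVG(price) FROM products WHERE price > 967.94 GROUP BY category

Result:
category    | AVG(price)
------------+-----------
Electronics | 1397.71   
Kitchen     | 971.32    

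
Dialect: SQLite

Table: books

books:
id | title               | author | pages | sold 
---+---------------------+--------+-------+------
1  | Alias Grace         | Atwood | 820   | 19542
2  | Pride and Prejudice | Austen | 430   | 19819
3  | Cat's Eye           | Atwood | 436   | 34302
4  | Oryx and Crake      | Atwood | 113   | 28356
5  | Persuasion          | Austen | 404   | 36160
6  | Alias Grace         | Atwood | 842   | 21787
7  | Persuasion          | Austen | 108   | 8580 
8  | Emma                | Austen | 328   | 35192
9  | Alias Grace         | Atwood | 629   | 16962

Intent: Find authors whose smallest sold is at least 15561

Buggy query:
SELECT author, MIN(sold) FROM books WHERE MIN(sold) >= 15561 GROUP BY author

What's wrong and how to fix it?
Bug: MIN() in WHERE is a misuse of aggregate

Fix: Replace WHERE with HAVING after the GROUP BY

Corrected query:
SELECT author, MIN(sold) FROM books GROUP BY author HAVING MIN(sold) >= 15561

Result:
author | MIN(sold)
-------+----------
Atwood | 16962    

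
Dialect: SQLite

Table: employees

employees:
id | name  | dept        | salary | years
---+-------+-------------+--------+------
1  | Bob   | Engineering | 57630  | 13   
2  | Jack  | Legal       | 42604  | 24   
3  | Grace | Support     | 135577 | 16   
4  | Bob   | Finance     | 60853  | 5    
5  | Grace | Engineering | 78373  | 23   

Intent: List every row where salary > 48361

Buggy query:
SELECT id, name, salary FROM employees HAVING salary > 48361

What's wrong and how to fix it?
Bug: This is a non-aggregate query (no GROUP BY, no aggregates), so in SQLite the HAVING clause is invalid here; a row-level condition belongs in WHERE

Fix: Use WHERE for row-level filtering

Corrected query:
SELECT id, name, salary FROM employees WHERE salary > 48361

Result:
id | name  | salary
---+-------+-------
1  | Bob   | 57630 
3  | Grace | 135577
4  | Bob   | 60853 
5  | Grace | 78373 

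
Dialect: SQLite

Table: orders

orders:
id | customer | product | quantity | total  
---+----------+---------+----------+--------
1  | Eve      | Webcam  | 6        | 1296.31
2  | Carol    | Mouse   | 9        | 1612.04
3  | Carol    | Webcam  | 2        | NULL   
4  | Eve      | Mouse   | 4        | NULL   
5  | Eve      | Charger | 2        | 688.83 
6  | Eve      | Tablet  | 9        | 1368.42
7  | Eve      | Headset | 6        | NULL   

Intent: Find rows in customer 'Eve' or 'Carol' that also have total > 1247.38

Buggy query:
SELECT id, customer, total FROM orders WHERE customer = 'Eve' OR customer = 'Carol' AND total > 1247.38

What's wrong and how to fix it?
Bug: Without parentheses, AND is evaluated before OR, so the total filter only applies to the 'Carol' branch

Fix: Group the OR with parentheses (or use IN), then AND the threshold

Corrected query:
SELECT id, customer, total FROM orders WHERE (customer = 'Eve' OR customer = 'Carol') AND total > 1247.38

Result:
id | customer | total  
---+----------+--------
1  | Eve      | 1296.31
2  | Carol    | 1612.04
6  | Eve      | 1368.42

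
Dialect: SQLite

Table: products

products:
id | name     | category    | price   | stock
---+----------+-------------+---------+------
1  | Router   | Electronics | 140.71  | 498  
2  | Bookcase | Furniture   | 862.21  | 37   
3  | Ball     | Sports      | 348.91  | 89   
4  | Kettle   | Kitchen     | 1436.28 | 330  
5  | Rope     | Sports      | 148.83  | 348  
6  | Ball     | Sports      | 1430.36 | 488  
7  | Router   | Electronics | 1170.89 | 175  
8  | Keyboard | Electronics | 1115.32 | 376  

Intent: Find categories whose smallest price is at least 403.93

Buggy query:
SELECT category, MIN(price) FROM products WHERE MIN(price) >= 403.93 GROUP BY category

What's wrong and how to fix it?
Bug: Aggregates like MIN are computed per group after WHERE runs

Fix: Use HAVING for the per-group MIN condition

Corrected query:
SELECT category, MIN(price) FROM products GROUP BY category HAVING MIN(price) >= 403.93

Result:
category  | MIN(price)
----------+-----------
Furniture | 862.21    
Kitchen   | 1436.28   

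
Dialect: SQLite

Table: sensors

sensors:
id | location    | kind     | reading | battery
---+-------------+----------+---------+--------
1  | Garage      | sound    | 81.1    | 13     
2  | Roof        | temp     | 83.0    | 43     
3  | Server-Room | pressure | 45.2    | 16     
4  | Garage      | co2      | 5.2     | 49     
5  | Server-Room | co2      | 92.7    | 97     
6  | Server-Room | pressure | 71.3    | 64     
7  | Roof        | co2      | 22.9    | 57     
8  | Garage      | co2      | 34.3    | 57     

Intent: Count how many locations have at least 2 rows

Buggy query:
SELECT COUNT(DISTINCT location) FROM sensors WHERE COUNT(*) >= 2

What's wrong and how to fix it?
Bug: COUNT(*) cannot appear in WHERE; the per-group count doesn't exist yet

Fix: Use a subquery that GROUPs and filters with HAVING, then count its rows

Corrected query:
SELECT COUNT(*) FROM (SELECT location FROM sensors GROUP BY location HAVING COUNT(*) >= 2)

Result:
COUNT(*)
--------
3       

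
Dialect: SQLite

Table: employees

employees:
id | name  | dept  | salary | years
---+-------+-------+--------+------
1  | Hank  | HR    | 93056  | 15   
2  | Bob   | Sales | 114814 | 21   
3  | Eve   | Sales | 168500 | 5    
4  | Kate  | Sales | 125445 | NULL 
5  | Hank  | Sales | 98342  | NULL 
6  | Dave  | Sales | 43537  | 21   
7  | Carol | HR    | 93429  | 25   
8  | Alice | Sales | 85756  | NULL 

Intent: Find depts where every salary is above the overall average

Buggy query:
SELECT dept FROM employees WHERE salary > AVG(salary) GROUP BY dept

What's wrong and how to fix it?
Bug: WHERE evaluates per row before aggregation, so AVG() is unavailable

Fix: Use a subquery for AVG and a HAVING MIN(...) filter so the condition holds for every row in the group

Corrected query:
SELECT dept FROM employees GROUP BY dept HAVING MIN(salary) > (SELECT AVG(salary) FROM employees)

Result:
(no rows)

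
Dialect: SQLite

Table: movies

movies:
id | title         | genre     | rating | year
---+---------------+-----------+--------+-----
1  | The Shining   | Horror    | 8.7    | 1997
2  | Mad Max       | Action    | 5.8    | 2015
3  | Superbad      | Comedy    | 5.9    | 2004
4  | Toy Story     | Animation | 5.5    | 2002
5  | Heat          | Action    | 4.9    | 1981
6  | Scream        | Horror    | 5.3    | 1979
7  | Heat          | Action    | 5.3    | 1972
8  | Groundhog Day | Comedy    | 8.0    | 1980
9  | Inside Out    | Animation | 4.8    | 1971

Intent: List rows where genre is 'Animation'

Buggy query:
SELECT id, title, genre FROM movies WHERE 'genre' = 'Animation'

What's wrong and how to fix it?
Bug: Single quotes denote string literals in SQL; the column name is being compared as a constant string

Fix: Remove the quotes around the column name (or use double quotes for an identifier)

Corrected query:
SELECT id, title, genre FROM movies WHERE genre = 'Animation'

Result:
id | title      | genre    
---+------------+----------
4  | Toy Story  | Animation
9  | Inside Out | Animation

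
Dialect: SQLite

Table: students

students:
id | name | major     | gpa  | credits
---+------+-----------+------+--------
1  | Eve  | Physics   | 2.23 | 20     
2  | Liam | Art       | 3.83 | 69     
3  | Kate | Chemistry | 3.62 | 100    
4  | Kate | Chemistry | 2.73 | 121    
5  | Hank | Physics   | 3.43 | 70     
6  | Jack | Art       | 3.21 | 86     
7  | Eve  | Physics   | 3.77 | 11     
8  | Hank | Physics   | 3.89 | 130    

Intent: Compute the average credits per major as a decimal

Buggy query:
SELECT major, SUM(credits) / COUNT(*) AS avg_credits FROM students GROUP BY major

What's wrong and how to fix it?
Bug: SUM(credits) and COUNT(*) are both integers; the division truncates the fractional part

Fix: Multiply by 1.0 (or CAST to REAL) to force floating-point division

Corrected query:
SELECT major, SUM(credits) * 1.0 / COUNT(*) AS avg_credits FROM students GROUP BY major

Result:
major     | avg_credits
----------+------------
Art       | 77.5       
Chemistry | 110.5      
Physics   | 57.75      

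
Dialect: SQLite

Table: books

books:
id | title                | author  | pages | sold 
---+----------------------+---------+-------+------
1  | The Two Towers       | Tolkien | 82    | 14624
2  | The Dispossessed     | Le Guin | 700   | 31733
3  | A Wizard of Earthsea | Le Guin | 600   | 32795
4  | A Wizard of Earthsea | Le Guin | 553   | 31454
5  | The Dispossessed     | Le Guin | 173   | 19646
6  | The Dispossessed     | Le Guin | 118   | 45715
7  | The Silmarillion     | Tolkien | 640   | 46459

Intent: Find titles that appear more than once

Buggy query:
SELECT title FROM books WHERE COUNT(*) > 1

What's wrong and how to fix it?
Bug: COUNT(*) is an aggregate and cannot be used in WHERE

Fix: GROUP BY title, then filter groups with HAVING COUNT(*) > 1

Corrected query:
SELECT title FROM books GROUP BY title HAVING COUNT(*) > 1

Result:
title               
--------------------
A Wizard of Earthsea
The Dispossessed    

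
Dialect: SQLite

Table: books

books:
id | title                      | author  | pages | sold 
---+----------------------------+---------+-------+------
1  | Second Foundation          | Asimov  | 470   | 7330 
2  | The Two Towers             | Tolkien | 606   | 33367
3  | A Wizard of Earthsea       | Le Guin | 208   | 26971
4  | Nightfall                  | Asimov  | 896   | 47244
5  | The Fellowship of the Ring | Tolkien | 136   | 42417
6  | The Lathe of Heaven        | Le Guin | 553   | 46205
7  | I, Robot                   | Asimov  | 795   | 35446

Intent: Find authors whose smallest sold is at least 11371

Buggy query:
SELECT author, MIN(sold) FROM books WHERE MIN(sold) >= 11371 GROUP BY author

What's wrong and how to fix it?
Bug: MIN() in WHERE is a misuse of aggregate

Fix: Use HAVING for the per-group MIN condition

Corrected query:
SELECT author, MIN(sold) FROM books GROUP BY author HAVING MIN(sold) >= 11371

Result:
author  | MIN(sold)
--------+----------
Le Guin | 26971    
Tolkien | 33367    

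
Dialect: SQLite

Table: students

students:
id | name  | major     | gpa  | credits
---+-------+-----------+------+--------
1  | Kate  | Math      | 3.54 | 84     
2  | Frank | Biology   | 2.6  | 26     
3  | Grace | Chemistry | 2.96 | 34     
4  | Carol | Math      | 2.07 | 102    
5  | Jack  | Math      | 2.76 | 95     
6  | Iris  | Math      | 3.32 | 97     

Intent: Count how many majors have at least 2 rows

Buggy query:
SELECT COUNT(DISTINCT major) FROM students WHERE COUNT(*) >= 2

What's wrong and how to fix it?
Bug: WHERE filters individual rows, not groups, so a group-level COUNT is invalid there

Fix: Use a subquery that GROUPs and filters with HAVING, then count its rows

Corrected query:
SELECT COUNT(*) FROM (SELECT major FROM students GROUP BY major HAVING COUNT(*) >= 2)

Result:
COUNT(*)
--------
1       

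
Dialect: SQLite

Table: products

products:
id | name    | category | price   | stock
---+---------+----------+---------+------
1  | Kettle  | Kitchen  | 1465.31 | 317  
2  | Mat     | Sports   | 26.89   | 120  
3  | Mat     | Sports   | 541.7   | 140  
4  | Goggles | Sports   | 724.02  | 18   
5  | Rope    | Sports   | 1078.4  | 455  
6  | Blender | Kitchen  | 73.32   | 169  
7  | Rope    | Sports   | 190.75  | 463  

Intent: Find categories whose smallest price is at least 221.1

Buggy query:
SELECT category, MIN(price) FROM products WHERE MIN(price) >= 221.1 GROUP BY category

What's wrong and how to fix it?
Bug: MIN() in WHERE is a misuse of aggregate

Fix: Use HAVING for the per-group MIN condition

Corrected query:
SELECT category, MIN(price) FROM products GROUP BY category HAVING MIN(price) >= 221.1

Result:
(no rows)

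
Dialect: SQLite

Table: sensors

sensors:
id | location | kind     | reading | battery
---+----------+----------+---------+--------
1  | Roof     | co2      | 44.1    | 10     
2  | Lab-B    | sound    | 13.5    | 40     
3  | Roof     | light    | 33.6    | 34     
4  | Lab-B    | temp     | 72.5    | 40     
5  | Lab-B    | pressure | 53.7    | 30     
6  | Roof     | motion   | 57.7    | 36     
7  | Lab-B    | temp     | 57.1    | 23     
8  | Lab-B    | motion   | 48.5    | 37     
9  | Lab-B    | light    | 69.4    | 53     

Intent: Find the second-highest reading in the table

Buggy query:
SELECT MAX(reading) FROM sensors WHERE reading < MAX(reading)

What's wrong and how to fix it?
Bug: MAX(reading) on the right of the comparison is an aggregate-in-WHERE error

Fix: Put the inner MAX in a scalar subquery

Corrected query:
SELECT MAX(reading) FROM sensors WHERE reading < (SELECT MAX(reading) FROM sensors)

Result:
MAX(reading)
------------
69.4        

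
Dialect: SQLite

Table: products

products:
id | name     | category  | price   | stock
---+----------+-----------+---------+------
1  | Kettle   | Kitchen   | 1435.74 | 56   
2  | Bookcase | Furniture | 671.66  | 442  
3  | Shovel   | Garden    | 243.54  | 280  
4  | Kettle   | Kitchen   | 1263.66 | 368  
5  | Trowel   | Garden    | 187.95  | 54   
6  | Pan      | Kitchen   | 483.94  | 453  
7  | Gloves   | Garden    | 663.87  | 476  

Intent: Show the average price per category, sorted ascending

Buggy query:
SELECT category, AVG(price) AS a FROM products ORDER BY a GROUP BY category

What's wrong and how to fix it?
Bug: ORDER BY appears before GROUP BY; SQL clause order requires GROUP BY first

Fix: Reorder: SELECT … FROM … GROUP BY … ORDER BY …

Corrected query:
SELECT category, AVG(price) AS a FROM products GROUP BY category ORDER BY a

Result:
category  | a          
----------+------------
Garden    | 365.12     
Furniture | 671.66     
Kitchen   | 1061.113333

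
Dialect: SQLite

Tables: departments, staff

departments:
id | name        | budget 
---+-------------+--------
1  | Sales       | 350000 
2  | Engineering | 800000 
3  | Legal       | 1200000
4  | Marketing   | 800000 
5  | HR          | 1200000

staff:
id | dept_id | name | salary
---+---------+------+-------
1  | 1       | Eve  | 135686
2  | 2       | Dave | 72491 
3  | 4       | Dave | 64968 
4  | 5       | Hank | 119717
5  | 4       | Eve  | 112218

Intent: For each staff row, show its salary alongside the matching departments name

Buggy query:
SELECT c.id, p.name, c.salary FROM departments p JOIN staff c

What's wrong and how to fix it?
Bug: Missing join condition: each staff row is matched to all departments rows instead of just its own

Fix: Add ON c.dept_id = p.id to the JOIN

Corrected query:
SELECT c.id, p.name, c.salary FROM departments p JOIN staff c ON c.dept_id = p.id

Result:
id | name        | salary
---+-------------+-------
1  | Sales       | 135686
2  | Engineering | 72491 
3  | Marketing   | 64968 
4  | HR          | 119717
5  | Marketing   | 112218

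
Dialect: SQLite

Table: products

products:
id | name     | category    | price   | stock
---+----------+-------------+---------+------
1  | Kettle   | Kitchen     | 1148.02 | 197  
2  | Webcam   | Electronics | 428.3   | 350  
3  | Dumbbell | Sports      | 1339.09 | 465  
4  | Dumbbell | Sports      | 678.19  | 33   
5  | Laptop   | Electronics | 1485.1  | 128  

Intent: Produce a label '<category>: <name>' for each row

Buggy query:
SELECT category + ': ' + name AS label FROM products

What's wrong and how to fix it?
Bug: SQLite uses || for string concatenation; + coerces text to numbers (yielding 0)

Fix: Replace + with || to concatenate text

Corrected query:
SELECT category || ': ' || name AS label FROM products

Result:
label              
-------------------
Kitchen: Kettle    
Electronics: Webcam
Sports: Dumbbell   
Sports: Dumbbell   
Electronics: Laptop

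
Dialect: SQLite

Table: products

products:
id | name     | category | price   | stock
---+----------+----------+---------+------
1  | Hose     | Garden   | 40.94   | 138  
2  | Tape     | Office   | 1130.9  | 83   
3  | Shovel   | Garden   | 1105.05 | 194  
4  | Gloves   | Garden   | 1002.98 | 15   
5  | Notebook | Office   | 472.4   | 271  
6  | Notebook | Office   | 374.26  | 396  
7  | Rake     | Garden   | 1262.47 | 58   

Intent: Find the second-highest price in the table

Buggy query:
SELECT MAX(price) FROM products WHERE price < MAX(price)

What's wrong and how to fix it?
Bug: The inner MAX is an aggregate inside WHERE, which is not allowed

Fix: Compute the overall MAX in a subquery, then take MAX of rows below it

Corrected query:
SELECT MAX(price) FROM products WHERE price < (SELECT MAX(price) FROM products)

Result:
MAX(price)
----------
1130.9    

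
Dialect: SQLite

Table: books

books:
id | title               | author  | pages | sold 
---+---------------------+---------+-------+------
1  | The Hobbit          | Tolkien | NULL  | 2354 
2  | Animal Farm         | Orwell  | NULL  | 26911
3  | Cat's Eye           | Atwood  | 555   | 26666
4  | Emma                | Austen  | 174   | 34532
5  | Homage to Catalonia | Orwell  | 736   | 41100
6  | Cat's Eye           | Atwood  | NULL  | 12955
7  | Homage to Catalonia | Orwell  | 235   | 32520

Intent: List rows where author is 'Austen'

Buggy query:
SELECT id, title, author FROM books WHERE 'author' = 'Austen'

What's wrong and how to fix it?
Bug: Single quotes denote string literals in SQL; the column name is being compared as a constant string

Fix: Remove the quotes around the column name (or use double quotes for an identifier)

Corrected query:
SELECT id, title, author FROM books WHERE author = 'Austen'

Result:
id | title | author
---+-------+-------
4  | Emma  | Austen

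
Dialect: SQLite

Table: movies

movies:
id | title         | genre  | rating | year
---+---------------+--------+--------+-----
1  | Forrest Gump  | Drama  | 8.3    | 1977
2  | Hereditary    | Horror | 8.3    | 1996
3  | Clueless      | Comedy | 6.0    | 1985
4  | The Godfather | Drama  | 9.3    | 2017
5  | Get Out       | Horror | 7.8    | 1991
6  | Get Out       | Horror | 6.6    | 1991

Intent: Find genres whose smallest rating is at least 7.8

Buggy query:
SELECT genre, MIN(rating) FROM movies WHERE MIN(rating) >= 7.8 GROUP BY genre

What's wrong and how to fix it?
Bug: Aggregates like MIN are computed per group after WHERE runs

Fix: Use HAVING for the per-group MIN condition

Corrected query:
SELECT genre, MIN(rating) FROM movies GROUP BY genre HAVING MIN(rating) >= 7.8

Result:
genre | MIN(rating)
------+------------
Drama | 8.3        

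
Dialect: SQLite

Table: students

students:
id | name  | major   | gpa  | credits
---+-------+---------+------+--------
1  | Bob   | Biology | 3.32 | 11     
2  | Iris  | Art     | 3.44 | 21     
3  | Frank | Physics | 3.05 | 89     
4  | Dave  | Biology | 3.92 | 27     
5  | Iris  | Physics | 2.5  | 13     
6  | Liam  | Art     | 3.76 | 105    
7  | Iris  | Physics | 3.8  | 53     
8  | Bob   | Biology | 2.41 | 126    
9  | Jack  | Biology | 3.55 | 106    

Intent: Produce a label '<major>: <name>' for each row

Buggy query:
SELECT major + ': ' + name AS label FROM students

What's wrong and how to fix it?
Bug: '+' is numeric addition; on text columns SQLite converts them to 0 instead of concatenating

Fix: Use the || operator for string concatenation

Corrected query:
SELECT major || ': ' || name AS label FROM students

Result:
label         
--------------
Biology: Bob  
Art: Iris     
Physics: Frank
Biology: Dave 
Physics: Iris 
Art: Liam     
Physics: Iris 
Biology: Bob  
Biology: Jack 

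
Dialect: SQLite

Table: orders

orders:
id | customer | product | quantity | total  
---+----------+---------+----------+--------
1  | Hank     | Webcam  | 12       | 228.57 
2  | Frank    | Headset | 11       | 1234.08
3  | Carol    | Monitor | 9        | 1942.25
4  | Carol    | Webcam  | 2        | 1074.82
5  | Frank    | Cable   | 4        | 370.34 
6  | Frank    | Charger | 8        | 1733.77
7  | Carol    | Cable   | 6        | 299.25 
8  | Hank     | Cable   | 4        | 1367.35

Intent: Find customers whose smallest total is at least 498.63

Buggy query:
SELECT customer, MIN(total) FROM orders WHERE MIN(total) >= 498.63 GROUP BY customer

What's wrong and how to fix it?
Bug: MIN() in WHERE is a misuse of aggregate

Fix: Replace WHERE with HAVING after the GROUP BY

Corrected query:
SELECT customer, MIN(total) FROM orders GROUP BY customer HAVING MIN(total) >= 498.63

Result:
(no rows)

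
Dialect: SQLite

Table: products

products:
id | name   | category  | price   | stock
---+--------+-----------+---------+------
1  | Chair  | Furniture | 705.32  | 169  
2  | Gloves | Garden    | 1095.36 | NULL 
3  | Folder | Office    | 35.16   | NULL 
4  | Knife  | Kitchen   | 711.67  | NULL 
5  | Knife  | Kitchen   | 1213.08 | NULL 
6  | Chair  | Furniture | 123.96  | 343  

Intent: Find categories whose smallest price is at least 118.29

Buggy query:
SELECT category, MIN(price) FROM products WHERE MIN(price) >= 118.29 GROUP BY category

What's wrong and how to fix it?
Bug: Aggregates like MIN are computed per group after WHERE runs

Fix: Use HAVING for the per-group MIN condition

Corrected query:
SELECT category, MIN(price) FROM products GROUP BY category HAVING MIN(price) >= 118.29

Result:
category  | MIN(price)
----------+-----------
Furniture | 123.96    
Garden    | 1095.36   
Kitchen   | 711.67    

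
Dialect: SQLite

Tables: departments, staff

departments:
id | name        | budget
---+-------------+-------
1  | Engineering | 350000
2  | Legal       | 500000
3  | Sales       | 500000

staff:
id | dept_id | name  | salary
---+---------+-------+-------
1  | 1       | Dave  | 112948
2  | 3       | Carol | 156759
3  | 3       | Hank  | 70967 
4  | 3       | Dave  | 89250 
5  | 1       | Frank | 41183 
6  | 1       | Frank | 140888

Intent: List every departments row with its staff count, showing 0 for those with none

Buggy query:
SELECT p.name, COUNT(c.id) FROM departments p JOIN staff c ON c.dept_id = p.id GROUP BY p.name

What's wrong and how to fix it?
Bug: An inner join excludes parents with zero children

Fix: Switch to LEFT JOIN to retain unmatched parent rows

Corrected query:
SELECT p.name, COUNT(c.id) FROM departments p LEFT JOIN staff c ON c.dept_id = p.id GROUP BY p.name

Result:
name        | COUNT(c.id)
------------+------------
Engineering | 3          
Legal       | 0          
Sales       | 3          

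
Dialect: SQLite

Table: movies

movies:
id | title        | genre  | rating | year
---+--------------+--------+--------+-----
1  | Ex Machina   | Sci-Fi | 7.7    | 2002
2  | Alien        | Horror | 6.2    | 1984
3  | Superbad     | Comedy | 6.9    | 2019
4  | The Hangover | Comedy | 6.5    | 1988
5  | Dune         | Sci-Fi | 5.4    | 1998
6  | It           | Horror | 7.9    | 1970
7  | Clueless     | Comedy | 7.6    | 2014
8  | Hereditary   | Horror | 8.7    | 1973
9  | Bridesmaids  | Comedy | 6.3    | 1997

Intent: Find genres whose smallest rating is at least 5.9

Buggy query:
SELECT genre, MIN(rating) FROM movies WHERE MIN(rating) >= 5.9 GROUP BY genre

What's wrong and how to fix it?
Bug: MIN() in WHERE is a misuse of aggregate

Fix: Use HAVING for the per-group MIN condition

Corrected query:
SELECT genre, MIN(rating) FROM movies GROUP BY genre HAVING MIN(rating) >= 5.9

Result:
genre  | MIN(rating)
-------+------------
Comedy | 6.3        
Horror | 6.2        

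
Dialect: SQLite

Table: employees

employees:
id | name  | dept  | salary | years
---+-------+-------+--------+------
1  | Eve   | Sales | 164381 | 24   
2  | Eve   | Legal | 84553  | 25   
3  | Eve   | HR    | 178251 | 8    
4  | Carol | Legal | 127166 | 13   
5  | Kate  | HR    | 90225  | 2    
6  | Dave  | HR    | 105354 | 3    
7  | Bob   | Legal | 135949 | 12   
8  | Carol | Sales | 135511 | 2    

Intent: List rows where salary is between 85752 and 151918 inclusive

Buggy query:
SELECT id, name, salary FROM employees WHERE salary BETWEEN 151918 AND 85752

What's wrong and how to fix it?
Bug: The bounds are reversed; BETWEEN a AND b requires a <= b to match anything

Fix: Write BETWEEN 85752 AND 151918

Corrected query:
SELECT id, name, salary FROM employees WHERE salary BETWEEN 85752 AND 151918

Result:
id | name  | salary
---+-------+-------
4  | Carol | 127166
5  | Kate  | 90225 
6  | Dave  | 105354
7  | Bob   | 135949
8  | Carol | 135511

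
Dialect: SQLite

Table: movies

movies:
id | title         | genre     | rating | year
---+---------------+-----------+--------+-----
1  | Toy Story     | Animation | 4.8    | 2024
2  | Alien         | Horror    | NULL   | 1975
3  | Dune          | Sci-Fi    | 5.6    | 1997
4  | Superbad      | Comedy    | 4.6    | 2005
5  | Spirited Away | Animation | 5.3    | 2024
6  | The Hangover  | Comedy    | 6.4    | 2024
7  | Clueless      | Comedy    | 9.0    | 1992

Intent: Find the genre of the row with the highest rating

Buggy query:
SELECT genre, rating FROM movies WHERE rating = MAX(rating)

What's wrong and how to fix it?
Bug: WHERE is evaluated per row; an aggregate over the whole table isn't defined there

Fix: Use a subquery: WHERE rating = (SELECT MAX(rating) FROM movies)

Corrected query:
SELECT genre, rating FROM movies WHERE rating = (SELECT MAX(rating) FROM movies)

Result:
genre  | rating
-------+-------
Comedy | 9     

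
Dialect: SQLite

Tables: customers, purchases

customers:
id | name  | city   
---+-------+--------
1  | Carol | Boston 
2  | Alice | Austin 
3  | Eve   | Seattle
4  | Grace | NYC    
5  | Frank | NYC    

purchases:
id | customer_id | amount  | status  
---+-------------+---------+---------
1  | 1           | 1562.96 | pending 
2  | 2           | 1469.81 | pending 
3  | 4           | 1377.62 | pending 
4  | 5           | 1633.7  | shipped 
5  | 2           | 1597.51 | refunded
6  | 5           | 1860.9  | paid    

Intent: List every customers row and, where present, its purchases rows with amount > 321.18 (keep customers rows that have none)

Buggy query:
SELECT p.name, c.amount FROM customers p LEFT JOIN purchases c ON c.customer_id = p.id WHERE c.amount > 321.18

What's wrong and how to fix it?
Bug: Filtering c.amount in WHERE discards the NULL rows produced by LEFT JOIN, turning it into an inner join

Fix: Move the right-table condition into the ON clause so unmatched parents are kept

Corrected query:
SELECT p.name, c.amount FROM customers p LEFT JOIN purchases c ON c.customer_id = p.id AND c.amount > 321.18

Result:
name  | amount 
------+--------
Carol | 1562.96
Alice | 1469.81
Alice | 1597.51
Eve   | NULL   
Grace | 1377.62
Frank | 1633.7 
Frank | 1860.9 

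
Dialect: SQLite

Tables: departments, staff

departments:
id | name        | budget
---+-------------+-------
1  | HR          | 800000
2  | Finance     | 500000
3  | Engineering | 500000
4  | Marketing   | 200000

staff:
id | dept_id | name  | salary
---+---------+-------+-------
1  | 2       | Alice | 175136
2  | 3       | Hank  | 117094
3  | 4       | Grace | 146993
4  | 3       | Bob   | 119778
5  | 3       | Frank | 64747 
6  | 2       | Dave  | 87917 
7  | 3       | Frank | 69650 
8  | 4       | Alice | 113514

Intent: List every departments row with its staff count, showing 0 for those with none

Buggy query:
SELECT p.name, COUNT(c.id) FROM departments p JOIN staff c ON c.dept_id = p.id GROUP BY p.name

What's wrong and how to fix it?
Bug: INNER JOIN drops departments rows that have no matching staff rows

Fix: Use LEFT JOIN so parents without children still appear (COUNT(c.id) gives 0)

Corrected query:
SELECT p.name, COUNT(c.id) FROM departments p LEFT JOIN staff c ON c.dept_id = p.id GROUP BY p.name

Result:
name        | COUNT(c.id)
------------+------------
Engineering | 4          
Finance     | 2          
HR          | 0          
Marketing   | 2          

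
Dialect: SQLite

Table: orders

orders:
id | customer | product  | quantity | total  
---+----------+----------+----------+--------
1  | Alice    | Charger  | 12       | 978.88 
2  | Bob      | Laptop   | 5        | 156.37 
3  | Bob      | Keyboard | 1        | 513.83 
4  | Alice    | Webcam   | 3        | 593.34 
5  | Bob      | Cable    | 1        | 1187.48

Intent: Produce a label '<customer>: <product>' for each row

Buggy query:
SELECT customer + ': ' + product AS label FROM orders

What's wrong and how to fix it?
Bug: SQLite uses || for string concatenation; + coerces text to numbers (yielding 0)

Fix: Replace + with || to concatenate text

Corrected query:
SELECT customer || ': ' || product AS label FROM orders

Result:
label         
--------------
Alice: Charger
Bob: Laptop   
Bob: Keyboard 
Alice: Webcam 
Bob: Cable    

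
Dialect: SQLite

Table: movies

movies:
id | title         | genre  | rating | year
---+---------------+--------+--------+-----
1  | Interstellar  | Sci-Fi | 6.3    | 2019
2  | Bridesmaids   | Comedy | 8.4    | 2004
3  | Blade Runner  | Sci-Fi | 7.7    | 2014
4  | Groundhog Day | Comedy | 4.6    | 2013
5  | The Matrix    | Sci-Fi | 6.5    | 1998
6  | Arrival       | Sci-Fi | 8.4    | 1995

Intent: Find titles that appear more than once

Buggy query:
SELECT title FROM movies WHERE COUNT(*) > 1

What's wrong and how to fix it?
Bug: WHERE can't reference COUNT(*); aggregates are computed after WHERE

Fix: Group first, then use HAVING for the count condition

Corrected query:
SELECT title FROM movies GROUP BY title HAVING COUNT(*) > 1

Result:
(no rows)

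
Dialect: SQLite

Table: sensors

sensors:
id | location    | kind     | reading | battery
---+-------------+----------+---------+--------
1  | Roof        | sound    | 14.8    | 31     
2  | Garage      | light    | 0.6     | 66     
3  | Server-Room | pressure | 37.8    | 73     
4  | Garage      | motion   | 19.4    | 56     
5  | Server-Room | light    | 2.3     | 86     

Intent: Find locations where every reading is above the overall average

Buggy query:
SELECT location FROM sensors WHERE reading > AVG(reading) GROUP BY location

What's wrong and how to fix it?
Bug: WHERE evaluates per row before aggregation, so AVG() is unavailable

Fix: Use a subquery for AVG and a HAVING MIN(...) filter so the condition holds for every row in the group

Corrected query:
SELECT location FROM sensors GROUP BY location HAVING MIN(reading) > (SELECT AVG(reading) FROM sensors)

Result:
(no rows)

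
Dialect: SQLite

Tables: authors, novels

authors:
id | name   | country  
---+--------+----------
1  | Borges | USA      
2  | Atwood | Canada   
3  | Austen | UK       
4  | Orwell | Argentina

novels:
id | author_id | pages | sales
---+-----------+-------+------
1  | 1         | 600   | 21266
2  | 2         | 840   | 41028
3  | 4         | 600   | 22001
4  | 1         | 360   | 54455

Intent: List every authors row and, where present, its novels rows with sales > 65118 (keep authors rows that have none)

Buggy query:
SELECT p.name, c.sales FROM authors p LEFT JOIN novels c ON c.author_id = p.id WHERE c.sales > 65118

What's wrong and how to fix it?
Bug: Filtering c.sales in WHERE discards the NULL rows produced by LEFT JOIN, turning it into an inner join

Fix: Put 'c.sales > 65118' in the JOIN's ON clause instead of WHERE

Corrected query:
SELECT p.name, c.sales FROM authors p LEFT JOIN novels c ON c.author_id = p.id AND c.sales > 65118

Result:
name   | sales
-------+------
Borges | NULL 
Atwood | NULL 
Austen | NULL 
Orwell | NULL 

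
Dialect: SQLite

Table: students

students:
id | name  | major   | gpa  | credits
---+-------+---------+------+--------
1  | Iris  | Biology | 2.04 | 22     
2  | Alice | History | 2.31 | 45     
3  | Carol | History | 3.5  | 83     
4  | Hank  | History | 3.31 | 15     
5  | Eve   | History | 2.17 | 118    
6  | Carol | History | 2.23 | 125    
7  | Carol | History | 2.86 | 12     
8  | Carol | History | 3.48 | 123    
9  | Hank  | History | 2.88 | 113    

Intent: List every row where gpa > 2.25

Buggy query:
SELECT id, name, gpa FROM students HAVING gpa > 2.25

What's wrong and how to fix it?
Bug: HAVING filters the output of aggregation, but this query has no GROUP BY and no aggregate functions, so SQLite rejects it (HAVING clause on a non-aggregate query); the condition here is per row

Fix: Replace HAVING with WHERE since the condition applies to individual rows

Corrected query:
SELECT id, name, gpa FROM students WHERE gpa > 2.25

Result:
id | name  | gpa 
---+-------+-----
2  | Alice | 2.31
3  | Carol | 3.5 
4  | Hank  | 3.31
7  | Carol | 2.86
8  | Carol | 3.48
9  | Hank  | 2.88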